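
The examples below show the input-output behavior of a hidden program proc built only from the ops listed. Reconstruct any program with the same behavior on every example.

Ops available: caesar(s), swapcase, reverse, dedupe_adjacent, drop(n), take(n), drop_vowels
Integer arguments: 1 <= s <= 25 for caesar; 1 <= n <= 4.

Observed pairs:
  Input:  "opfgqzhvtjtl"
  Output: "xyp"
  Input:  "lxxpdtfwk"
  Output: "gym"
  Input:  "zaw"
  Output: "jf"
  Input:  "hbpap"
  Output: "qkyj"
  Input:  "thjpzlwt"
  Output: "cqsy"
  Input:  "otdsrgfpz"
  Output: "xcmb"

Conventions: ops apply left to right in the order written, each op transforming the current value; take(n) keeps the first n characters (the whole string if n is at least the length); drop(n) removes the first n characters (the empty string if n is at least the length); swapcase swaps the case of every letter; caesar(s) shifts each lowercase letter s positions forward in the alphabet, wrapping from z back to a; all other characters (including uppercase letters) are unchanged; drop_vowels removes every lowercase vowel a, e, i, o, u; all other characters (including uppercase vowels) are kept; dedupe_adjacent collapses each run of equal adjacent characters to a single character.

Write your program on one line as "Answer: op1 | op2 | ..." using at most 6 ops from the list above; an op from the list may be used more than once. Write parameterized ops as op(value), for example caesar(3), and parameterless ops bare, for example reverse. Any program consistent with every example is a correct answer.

dedupe_adjacent | caesar(2) | caesar(7) | take(4) | drop_vowels

Check, running the answer program on each example:
  "opfgqzhvtjtl" -> "opfgqzhvtjtl" -> "qrhisbjxvlvn" -> "xyopziqecscu" -> "xyop" -> "xyp"
  "lxxpdtfwk" -> "lxpdtfwk" -> "nzrfvhym" -> "ugymcoft" -> "ugym" -> "gym"
  "zaw" -> "zaw" -> "bcy" -> "ijf" -> "ijf" -> "jf"
  "hbpap" -> "hbpap" -> "jdrcr" -> "qkyjy" -> "qkyj" -> "qkyj"
  "thjpzlwt" -> "thjpzlwt" -> "vjlrbnyv" -> "cqsyiufc" -> "cqsy" -> "cqsy"
  "otdsrgfpz" -> "otdsrgfpz" -> "qvfutihrb" -> "xcmbapoyi" -> "xcmb" -> "xcmb"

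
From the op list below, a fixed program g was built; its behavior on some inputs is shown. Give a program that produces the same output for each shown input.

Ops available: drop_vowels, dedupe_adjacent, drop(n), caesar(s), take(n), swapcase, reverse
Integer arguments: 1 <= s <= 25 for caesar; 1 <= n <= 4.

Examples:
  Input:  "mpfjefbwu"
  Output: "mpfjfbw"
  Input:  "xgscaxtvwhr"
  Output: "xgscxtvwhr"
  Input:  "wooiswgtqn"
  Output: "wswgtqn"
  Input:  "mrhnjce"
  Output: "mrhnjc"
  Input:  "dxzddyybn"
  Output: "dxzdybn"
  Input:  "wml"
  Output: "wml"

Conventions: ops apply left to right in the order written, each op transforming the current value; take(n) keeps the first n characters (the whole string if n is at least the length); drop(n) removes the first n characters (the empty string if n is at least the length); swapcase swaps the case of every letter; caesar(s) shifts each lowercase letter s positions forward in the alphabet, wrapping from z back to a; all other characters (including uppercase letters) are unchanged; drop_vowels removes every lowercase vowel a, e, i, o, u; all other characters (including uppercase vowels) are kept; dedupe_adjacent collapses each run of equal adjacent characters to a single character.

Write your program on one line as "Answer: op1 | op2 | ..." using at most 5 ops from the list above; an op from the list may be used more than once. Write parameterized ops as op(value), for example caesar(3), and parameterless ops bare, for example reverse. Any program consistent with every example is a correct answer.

reverse | dedupe_adjacent | drop_vowels | reverse

Check, running the answer program on each example:
  "mpfjefbwu" -> "uwbfejfpm" -> "uwbfejfpm" -> "wbfjfpm" -> "mpfjfbw"
  "xgscaxtvwhr" -> "rhwvtxacsgx" -> "rhwvtxacsgx" -> "rhwvtxcsgx" -> "xgscxtvwhr"
  "wooiswgtqn" -> "nqtgwsioow" -> "nqtgwsiow" -> "nqtgwsw" -> "wswgtqn"
  "mrhnjce" -> "ecjnhrm" -> "ecjnhrm" -> "cjnhrm" -> "mrhnjc"
  "dxzddyybn" -> "nbyyddzxd" -> "nbydzxd" -> "nbydzxd" -> "dxzdybn"
  "wml" -> "lmw" -> "lmw" -> "lmw" -> "wml"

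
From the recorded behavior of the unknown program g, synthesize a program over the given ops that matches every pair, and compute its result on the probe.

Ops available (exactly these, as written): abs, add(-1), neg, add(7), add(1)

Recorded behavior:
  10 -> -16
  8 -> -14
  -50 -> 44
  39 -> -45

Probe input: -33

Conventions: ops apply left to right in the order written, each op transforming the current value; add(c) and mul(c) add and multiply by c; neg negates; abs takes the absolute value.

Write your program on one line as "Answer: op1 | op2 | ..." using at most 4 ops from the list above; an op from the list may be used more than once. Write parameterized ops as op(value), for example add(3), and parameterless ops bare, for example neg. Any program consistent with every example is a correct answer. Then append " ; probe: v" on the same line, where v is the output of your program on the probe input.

add(7) | neg | add(1) ; probe: 27

Check, running the answer program on each example:
  10 -> 17 -> -17 -> -16
  8 -> 15 -> -15 -> -14
  -50 -> -43 -> 43 -> 44
  39 -> 46 -> -46 -> -45
  probe: -33 -> -26 -> 26 -> 27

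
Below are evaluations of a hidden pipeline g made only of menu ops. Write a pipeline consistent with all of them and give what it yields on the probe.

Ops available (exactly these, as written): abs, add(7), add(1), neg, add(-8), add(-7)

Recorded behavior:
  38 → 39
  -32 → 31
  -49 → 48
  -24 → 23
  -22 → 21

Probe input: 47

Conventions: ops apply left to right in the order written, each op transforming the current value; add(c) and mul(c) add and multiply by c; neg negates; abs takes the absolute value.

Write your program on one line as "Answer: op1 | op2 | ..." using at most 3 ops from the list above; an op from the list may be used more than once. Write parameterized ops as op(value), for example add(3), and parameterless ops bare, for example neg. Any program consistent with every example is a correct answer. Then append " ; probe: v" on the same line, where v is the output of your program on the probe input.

add(1) | neg | abs ; probe: 48

Check, running the answer program on each example:
  38 -> 39 -> -39 -> 39
  -32 -> -31 -> 31 -> 31
  -49 -> -48 -> 48 -> 48
  -24 -> -23 -> 23 -> 23
  -22 -> -21 -> 21 -> 21
  probe: 47 -> 48 -> -48 -> 48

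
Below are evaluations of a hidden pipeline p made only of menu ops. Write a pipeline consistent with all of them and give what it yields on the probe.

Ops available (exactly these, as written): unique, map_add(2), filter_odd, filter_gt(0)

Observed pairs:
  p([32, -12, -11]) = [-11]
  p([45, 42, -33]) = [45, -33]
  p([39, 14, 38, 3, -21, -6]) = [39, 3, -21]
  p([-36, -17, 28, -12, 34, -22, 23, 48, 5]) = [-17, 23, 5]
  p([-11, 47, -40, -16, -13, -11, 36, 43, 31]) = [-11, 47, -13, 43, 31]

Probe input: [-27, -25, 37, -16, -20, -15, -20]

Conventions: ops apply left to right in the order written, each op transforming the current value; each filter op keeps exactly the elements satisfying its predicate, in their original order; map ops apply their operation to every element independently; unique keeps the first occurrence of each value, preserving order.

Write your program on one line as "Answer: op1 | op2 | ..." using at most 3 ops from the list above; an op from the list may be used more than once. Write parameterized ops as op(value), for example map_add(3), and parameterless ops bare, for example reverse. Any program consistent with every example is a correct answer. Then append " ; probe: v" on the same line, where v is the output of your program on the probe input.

filter_odd | unique ; probe: [-27, -25, 37, -15]

Check, running the answer program on each example:
  [32, -12, -11] -> [-11] -> [-11]
  [45, 42, -33] -> [45, -33] -> [45, -33]
  [39, 14, 38, 3, -21, -6] -> [39, 3, -21] -> [39, 3, -21]
  [-36, -17, 28, -12, 34, -22, 23, 48, 5] -> [-17, 23, 5] -> [-17, 23, 5]
  [-11, 47, -40, -16, -13, -11, 36, 43, 31] -> [-11, 47, -13, -11, 43, 31] -> [-11, 47, -13, 43, 31]
  probe: [-27, -25, 37, -16, -20, -15, -20] -> [-27, -25, 37, -15] -> [-27, -25, 37, -15]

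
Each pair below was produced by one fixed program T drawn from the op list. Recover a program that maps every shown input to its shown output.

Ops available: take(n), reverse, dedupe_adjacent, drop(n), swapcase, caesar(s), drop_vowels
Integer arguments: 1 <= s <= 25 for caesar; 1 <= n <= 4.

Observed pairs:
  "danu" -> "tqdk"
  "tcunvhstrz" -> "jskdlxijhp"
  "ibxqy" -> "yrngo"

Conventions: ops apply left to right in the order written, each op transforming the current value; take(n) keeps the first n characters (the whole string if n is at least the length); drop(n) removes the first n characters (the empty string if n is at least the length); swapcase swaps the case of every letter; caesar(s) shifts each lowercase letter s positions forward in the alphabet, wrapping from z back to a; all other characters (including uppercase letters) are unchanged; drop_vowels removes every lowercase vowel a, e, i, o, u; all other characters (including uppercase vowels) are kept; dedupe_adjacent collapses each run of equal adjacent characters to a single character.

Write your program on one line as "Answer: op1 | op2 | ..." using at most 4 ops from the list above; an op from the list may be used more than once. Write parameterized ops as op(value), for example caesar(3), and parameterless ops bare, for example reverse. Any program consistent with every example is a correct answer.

caesar(22) | caesar(23) | caesar(23)

Check, running the answer program on each example:
  "danu" -> "zwjq" -> "wtgn" -> "tqdk"
  "tcunvhstrz" -> "pyqjrdopnv" -> "mvngoalmks" -> "jskdlxijhp"
  "ibxqy" -> "extmu" -> "buqjr" -> "yrngo"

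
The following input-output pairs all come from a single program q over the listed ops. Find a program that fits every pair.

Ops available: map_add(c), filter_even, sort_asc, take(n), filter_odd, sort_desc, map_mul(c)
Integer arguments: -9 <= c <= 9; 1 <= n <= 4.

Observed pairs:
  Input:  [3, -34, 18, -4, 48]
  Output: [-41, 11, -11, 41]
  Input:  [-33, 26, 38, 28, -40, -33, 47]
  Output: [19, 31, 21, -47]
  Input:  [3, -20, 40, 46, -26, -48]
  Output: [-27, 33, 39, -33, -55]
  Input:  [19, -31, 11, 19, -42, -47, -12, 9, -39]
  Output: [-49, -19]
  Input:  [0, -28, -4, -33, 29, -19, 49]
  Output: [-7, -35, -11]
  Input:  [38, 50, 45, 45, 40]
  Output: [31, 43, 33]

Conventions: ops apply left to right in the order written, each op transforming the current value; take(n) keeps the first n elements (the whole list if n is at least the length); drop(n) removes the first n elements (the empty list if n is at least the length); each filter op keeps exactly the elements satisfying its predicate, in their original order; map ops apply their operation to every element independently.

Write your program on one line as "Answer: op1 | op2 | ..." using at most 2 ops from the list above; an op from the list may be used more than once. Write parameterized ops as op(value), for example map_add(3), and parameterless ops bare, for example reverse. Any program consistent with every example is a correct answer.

filter_even | map_add(-7)

Check, running the answer program on each example:
  [3, -34, 18, -4, 48] -> [-34, 18, -4, 48] -> [-41, 11, -11, 41]
  [-33, 26, 38, 28, -40, -33, 47] -> [26, 38, 28, -40] -> [19, 31, 21, -47]
  [3, -20, 40, 46, -26, -48] -> [-20, 40, 46, -26, -48] -> [-27, 33, 39, -33, -55]
  [19, -31, 11, 19, -42, -47, -12, 9, -39] -> [-42, -12] -> [-49, -19]
  [0, -28, -4, -33, 29, -19, 49] -> [0, -28, -4] -> [-7, -35, -11]
  [38, 50, 45, 45, 40] -> [38, 50, 40] -> [31, 43, 33]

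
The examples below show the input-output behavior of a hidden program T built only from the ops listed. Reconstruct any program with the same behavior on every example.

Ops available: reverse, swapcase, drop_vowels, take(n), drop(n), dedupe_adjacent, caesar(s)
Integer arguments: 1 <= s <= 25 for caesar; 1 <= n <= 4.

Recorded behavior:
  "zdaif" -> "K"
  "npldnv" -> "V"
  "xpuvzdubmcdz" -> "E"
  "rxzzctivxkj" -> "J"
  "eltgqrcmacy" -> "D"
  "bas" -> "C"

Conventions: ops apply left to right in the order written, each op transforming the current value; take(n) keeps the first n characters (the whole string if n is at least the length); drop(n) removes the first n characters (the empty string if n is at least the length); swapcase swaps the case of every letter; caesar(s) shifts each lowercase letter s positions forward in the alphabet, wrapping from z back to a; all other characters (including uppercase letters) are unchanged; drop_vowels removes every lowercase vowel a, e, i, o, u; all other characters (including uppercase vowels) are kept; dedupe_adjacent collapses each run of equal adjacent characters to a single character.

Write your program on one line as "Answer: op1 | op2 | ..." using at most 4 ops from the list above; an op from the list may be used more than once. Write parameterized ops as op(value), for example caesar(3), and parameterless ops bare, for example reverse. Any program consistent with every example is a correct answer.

caesar(10) | take(3) | drop(2) | swapcase

Check, running the answer program on each example:
  "zdaif" -> "jnksp" -> "jnk" -> "k" -> "K"
  "npldnv" -> "xzvnxf" -> "xzv" -> "v" -> "V"
  "xpuvzdubmcdz" -> "hzefjnelwmnj" -> "hze" -> "e" -> "E"
  "rxzzctivxkj" -> "bhjjmdsfhut" -> "bhj" -> "j" -> "J"
  "eltgqrcmacy" -> "ovdqabmwkmi" -> "ovd" -> "d" -> "D"
  "bas" -> "lkc" -> "lkc" -> "c" -> "C"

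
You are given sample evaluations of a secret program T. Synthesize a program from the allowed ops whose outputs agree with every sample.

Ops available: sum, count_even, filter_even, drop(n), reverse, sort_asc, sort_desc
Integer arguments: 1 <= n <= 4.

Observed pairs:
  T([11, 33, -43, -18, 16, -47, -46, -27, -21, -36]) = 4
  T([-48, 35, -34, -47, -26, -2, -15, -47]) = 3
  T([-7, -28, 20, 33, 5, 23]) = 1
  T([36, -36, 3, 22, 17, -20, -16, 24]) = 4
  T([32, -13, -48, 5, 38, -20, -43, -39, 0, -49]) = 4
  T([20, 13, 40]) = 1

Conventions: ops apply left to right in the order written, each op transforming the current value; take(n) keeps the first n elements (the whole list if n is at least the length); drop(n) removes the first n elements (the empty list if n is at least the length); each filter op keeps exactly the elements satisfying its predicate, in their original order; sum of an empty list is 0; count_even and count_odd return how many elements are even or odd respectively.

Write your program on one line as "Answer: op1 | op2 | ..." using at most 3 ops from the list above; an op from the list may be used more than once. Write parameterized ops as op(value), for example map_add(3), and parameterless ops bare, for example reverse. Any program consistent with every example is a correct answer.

drop(2) | filter_even | count_even

Check, running the answer program on each example:
  [11, 33, -43, -18, 16, -47, -46, -27, -21, -36] -> [-43, -18, 16, -47, -46, -27, -21, -36] -> [-18, 16, -46, -36] -> 4
  [-48, 35, -34, -47, -26, -2, -15, -47] -> [-34, -47, -26, -2, -15, -47] -> [-34, -26, -2] -> 3
  [-7, -28, 20, 33, 5, 23] -> [20, 33, 5, 23] -> [20] -> 1
  [36, -36, 3, 22, 17, -20, -16, 24] -> [3, 22, 17, -20, -16, 24] -> [22, -20, -16, 24] -> 4
  [32, -13, -48, 5, 38, -20, -43, -39, 0, -49] -> [-48, 5, 38, -20, -43, -39, 0, -49] -> [-48, 38, -20, 0] -> 4
  [20, 13, 40] -> [40] -> [40] -> 1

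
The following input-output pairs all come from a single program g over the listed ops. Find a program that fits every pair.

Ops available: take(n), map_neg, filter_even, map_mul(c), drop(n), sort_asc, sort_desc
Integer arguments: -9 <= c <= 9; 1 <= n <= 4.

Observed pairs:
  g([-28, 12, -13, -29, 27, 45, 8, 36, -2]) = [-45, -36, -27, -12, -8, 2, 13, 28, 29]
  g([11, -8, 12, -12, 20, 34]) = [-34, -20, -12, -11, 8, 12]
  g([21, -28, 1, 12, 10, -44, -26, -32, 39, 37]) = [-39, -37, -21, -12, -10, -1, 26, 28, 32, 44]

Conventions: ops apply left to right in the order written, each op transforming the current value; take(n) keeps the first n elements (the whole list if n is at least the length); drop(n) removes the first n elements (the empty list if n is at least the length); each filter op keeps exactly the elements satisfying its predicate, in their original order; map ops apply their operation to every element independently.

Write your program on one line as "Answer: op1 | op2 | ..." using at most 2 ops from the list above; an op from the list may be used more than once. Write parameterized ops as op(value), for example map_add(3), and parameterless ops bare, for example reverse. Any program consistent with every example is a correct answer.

sort_desc | map_neg

Check, running the answer program on each example:
  [-28, 12, -13, -29, 27, 45, 8, 36, -2] -> [45, 36, 27, 12, 8, -2, -13, -28, -29] -> [-45, -36, -27, -12, -8, 2, 13, 28, 29]
  [11, -8, 12, -12, 20, 34] -> [34, 20, 12, 11, -8, -12] -> [-34, -20, -12, -11, 8, 12]
  [21, -28, 1, 12, 10, -44, -26, -32, 39, 37] -> [39, 37, 21, 12, 10, 1, -26, -28, -32, -44] -> [-39, -37, -21, -12, -10, -1, 26, 28, 32, 44]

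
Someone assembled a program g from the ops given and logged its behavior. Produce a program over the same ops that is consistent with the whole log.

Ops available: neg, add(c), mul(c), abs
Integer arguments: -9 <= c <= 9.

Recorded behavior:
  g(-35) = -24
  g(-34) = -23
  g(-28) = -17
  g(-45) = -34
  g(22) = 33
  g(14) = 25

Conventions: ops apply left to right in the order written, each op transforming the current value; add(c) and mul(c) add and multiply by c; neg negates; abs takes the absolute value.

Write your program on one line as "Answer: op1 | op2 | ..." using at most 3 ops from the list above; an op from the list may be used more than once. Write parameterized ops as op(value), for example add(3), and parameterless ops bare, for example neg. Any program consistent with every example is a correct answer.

add(7) | add(4)

Check, running the answer program on each example:
  -35 -> -28 -> -24
  -34 -> -27 -> -23
  -28 -> -21 -> -17
  -45 -> -38 -> -34
  22 -> 29 -> 33
  14 -> 21 -> 25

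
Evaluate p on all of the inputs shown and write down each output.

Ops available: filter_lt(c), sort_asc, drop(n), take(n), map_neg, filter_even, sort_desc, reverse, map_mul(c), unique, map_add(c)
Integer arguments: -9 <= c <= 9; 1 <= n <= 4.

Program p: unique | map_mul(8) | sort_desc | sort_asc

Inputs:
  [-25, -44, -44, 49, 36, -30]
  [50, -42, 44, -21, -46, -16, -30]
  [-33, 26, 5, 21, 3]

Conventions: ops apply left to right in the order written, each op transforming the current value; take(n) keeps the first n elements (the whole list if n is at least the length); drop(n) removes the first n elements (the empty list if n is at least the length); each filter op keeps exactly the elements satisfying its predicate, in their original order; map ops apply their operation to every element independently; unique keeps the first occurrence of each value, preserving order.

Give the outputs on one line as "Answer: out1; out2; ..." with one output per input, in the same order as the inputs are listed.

[-352, -240, -200, 288, 392]; [-368, -336, -240, -168, -128, 352, 400]; [-264, 24, 40, 168, 208]

Execution, op by op:
  [-25, -44, -44, 49, 36, -30] -> [-25, -44, 49, 36, -30] -> [-200, -352, 392, 288, -240] -> [392, 288, -200, -240, -352] -> [-352, -240, -200, 288, 392]
  [50, -42, 44, -21, -46, -16, -30] -> [50, -42, 44, -21, -46, -16, -30] -> [400, -336, 352, -168, -368, -128, -240] -> [400, 352, -128, -168, -240, -336, -368] -> [-368, -336, -240, -168, -128, 352, 400]
  [-33, 26, 5, 21, 3] -> [-33, 26, 5, 21, 3] -> [-264, 208, 40, 168, 24] -> [208, 168, 40, 24, -264] -> [-264, 24, 40, 168, 208]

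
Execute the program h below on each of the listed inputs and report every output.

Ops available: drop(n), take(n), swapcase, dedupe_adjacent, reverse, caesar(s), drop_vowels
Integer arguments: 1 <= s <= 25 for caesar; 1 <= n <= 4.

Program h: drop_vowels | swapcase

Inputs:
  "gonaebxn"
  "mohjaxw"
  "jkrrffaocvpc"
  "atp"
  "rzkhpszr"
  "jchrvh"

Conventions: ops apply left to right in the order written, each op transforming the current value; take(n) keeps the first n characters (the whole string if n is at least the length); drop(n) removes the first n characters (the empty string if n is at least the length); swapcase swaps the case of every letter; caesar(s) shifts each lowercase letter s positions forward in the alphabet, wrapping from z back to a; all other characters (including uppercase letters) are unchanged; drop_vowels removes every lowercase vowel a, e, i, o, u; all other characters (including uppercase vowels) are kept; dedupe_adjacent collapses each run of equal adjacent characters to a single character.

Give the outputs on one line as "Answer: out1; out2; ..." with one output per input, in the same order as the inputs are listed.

"GNBXN"; "MHJXW"; "JKRRFFCVPC"; "TP"; "RZKHPSZR"; "JCHRVH"

Execution, op by op:
  "gonaebxn" -> "gnbxn" -> "GNBXN"
  "mohjaxw" -> "mhjxw" -> "MHJXW"
  "jkrrffaocvpc" -> "jkrrffcvpc" -> "JKRRFFCVPC"
  "atp" -> "tp" -> "TP"
  "rzkhpszr" -> "rzkhpszr" -> "RZKHPSZR"
  "jchrvh" -> "jchrvh" -> "JCHRVH"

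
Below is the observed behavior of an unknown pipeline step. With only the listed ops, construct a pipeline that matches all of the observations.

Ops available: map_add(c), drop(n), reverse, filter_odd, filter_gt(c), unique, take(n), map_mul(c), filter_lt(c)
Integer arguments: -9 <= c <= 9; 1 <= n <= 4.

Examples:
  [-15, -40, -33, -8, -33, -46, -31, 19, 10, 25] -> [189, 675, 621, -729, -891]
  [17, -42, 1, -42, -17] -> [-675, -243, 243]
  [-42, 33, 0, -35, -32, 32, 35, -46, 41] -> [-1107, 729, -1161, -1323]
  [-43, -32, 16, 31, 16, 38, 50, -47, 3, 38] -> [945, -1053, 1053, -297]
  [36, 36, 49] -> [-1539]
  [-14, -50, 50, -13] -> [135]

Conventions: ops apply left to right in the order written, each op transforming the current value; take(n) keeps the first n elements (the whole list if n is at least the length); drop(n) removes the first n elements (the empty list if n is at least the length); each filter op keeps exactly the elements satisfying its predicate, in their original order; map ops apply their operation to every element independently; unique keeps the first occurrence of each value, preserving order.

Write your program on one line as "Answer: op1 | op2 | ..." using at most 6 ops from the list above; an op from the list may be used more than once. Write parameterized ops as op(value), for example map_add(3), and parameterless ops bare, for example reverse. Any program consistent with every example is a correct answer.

map_add(8) | map_mul(-3) | map_mul(9) | unique | filter_odd

Check, running the answer program on each example:
  [-15, -40, -33, -8, -33, -46, -31, 19, 10, 25] -> [-7, -32, -25, 0, -25, -38, -23, 27, 18, 33] -> [21, 96, 75, 0, 75, 114, 69, -81, -54, -99] -> [189, 864, 675, 0, 675, 1026, 621, -729, -486, -891] -> [189, 864, 675, 0, 1026, 621, -729, -486, -891] -> [189, 675, 621, -729, -891]
  [17, -42, 1, -42, -17] -> [25, -34, 9, -34, -9] -> [-75, 102, -27, 102, 27] -> [-675, 918, -243, 918, 243] -> [-675, 918, -243, 243] -> [-675, -243, 243]
  [-42, 33, 0, -35, -32, 32, 35, -46, 41] -> [-34, 41, 8, -27, -24, 40, 43, -38, 49] -> [102, -123, -24, 81, 72, -120, -129, 114, -147] -> [918, -1107, -216, 729, 648, -1080, -1161, 1026, -1323] -> [918, -1107, -216, 729, 648, -1080, -1161, 1026, -1323] -> [-1107, 729, -1161, -1323]
  [-43, -32, 16, 31, 16, 38, 50, -47, 3, 38] -> [-35, -24, 24, 39, 24, 46, 58, -39, 11, 46] -> [105, 72, -72, -117, -72, -138, -174, 117, -33, -138] -> [945, 648, -648, -1053, -648, -1242, -1566, 1053, -297, -1242] -> [945, 648, -648, -1053, -1242, -1566, 1053, -297] -> [945, -1053, 1053, -297]
  [36, 36, 49] -> [44, 44, 57] -> [-132, -132, -171] -> [-1188, -1188, -1539] -> [-1188, -1539] -> [-1539]
  [-14, -50, 50, -13] -> [-6, -42, 58, -5] -> [18, 126, -174, 15] -> [162, 1134, -1566, 135] -> [162, 1134, -1566, 135] -> [135]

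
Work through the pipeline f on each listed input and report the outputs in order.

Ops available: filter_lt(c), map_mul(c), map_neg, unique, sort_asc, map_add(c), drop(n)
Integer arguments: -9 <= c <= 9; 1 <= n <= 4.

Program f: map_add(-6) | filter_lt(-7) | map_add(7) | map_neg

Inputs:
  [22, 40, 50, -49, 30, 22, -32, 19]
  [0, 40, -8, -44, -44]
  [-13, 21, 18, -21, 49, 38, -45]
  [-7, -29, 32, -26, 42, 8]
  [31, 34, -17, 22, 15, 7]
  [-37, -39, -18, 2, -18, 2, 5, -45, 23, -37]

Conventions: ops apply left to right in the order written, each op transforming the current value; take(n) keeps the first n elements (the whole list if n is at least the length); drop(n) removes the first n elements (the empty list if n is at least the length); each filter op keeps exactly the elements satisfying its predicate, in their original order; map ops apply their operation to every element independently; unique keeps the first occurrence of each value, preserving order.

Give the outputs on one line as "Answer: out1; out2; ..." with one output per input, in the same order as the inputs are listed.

Execution, op by op:
  [22, 40, 50, -49, 30, 22, -32, 19] -> [16, 34, 44, -55, 24, 16, -38, 13] -> [-55, -38] -> [-48, -31] -> [48, 31]
  [0, 40, -8, -44, -44] -> [-6, 34, -14, -50, -50] -> [-14, -50, -50] -> [-7, -43, -43] -> [7, 43, 43]
  [-13, 21, 18, -21, 49, 38, -45] -> [-19, 15, 12, -27, 43, 32, -51] -> [-19, -27, -51] -> [-12, -20, -44] -> [12, 20, 44]
  [-7, -29, 32, -26, 42, 8] -> [-13, -35, 26, -32, 36, 2] -> [-13, -35, -32] -> [-6, -28, -25] -> [6, 28, 25]
  [31, 34, -17, 22, 15, 7] -> [25, 28, -23, 16, 9, 1] -> [-23] -> [-16] -> [16]
  [-37, -39, -18, 2, -18, 2, 5, -45, 23, -37] -> [-43, -45, -24, -4, -24, -4, -1, -51, 17, -43] -> [-43, -45, -24, -24, -51, -43] -> [-36, -38, -17, -17, -44, -36] -> [36, 38, 17, 17, 44, 36]

[48, 31]; [7, 43, 43]; [12, 20, 44]; [6, 28, 25]; [16]; [36, 38, 17, 17, 44, 36]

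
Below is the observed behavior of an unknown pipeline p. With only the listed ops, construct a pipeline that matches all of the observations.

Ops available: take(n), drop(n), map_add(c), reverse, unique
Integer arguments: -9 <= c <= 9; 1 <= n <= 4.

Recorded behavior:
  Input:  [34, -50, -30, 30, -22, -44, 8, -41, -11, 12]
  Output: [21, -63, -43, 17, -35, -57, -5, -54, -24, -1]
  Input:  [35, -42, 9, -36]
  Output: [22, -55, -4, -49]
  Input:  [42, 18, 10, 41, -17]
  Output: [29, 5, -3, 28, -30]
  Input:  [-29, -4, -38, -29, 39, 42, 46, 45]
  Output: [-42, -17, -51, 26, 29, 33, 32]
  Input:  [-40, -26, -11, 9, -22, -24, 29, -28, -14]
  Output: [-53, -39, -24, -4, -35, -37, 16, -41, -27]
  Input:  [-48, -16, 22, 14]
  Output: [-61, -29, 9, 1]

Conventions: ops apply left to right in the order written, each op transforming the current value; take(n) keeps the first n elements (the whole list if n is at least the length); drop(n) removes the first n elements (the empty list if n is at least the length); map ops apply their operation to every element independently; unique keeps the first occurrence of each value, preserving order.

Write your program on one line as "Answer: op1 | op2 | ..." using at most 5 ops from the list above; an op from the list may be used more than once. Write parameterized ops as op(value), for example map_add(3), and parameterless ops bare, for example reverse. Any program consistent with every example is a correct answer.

map_add(-5) | map_add(-7) | map_add(-1) | unique

Check, running the answer program on each example:
  [34, -50, -30, 30, -22, -44, 8, -41, -11, 12] -> [29, -55, -35, 25, -27, -49, 3, -46, -16, 7] -> [22, -62, -42, 18, -34, -56, -4, -53, -23, 0] -> [21, -63, -43, 17, -35, -57, -5, -54, -24, -1] -> [21, -63, -43, 17, -35, -57, -5, -54, -24, -1]
  [35, -42, 9, -36] -> [30, -47, 4, -41] -> [23, -54, -3, -48] -> [22, -55, -4, -49] -> [22, -55, -4, -49]
  [42, 18, 10, 41, -17] -> [37, 13, 5, 36, -22] -> [30, 6, -2, 29, -29] -> [29, 5, -3, 28, -30] -> [29, 5, -3, 28, -30]
  [-29, -4, -38, -29, 39, 42, 46, 45] -> [-34, -9, -43, -34, 34, 37, 41, 40] -> [-41, -16, -50, -41, 27, 30, 34, 33] -> [-42, -17, -51, -42, 26, 29, 33, 32] -> [-42, -17, -51, 26, 29, 33, 32]
  [-40, -26, -11, 9, -22, -24, 29, -28, -14] -> [-45, -31, -16, 4, -27, -29, 24, -33, -19] -> [-52, -38, -23, -3, -34, -36, 17, -40, -26] -> [-53, -39, -24, -4, -35, -37, 16, -41, -27] -> [-53, -39, -24, -4, -35, -37, 16, -41, -27]
  [-48, -16, 22, 14] -> [-53, -21, 17, 9] -> [-60, -28, 10, 2] -> [-61, -29, 9, 1] -> [-61, -29, 9, 1]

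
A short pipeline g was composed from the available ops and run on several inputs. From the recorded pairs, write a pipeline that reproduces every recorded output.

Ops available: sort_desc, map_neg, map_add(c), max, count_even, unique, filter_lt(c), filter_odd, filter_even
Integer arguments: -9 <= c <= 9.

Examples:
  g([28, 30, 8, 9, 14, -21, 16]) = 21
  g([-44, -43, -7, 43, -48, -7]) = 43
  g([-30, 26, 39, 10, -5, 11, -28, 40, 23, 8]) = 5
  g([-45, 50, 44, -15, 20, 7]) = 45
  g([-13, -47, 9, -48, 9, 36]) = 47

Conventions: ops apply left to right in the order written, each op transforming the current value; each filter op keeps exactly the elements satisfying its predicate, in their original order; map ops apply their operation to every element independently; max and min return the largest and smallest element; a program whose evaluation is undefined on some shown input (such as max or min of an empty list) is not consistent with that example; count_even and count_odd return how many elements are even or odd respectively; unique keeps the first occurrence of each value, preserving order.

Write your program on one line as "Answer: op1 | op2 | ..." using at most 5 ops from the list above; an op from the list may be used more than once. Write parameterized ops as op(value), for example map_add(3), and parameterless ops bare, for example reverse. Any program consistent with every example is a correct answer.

filter_odd | map_neg | unique | max

Check, running the answer program on each example:
  [28, 30, 8, 9, 14, -21, 16] -> [9, -21] -> [-9, 21] -> [-9, 21] -> 21
  [-44, -43, -7, 43, -48, -7] -> [-43, -7, 43, -7] -> [43, 7, -43, 7] -> [43, 7, -43] -> 43
  [-30, 26, 39, 10, -5, 11, -28, 40, 23, 8] -> [39, -5, 11, 23] -> [-39, 5, -11, -23] -> [-39, 5, -11, -23] -> 5
  [-45, 50, 44, -15, 20, 7] -> [-45, -15, 7] -> [45, 15, -7] -> [45, 15, -7] -> 45
  [-13, -47, 9, -48, 9, 36] -> [-13, -47, 9, 9] -> [13, 47, -9, -9] -> [13, 47, -9] -> 47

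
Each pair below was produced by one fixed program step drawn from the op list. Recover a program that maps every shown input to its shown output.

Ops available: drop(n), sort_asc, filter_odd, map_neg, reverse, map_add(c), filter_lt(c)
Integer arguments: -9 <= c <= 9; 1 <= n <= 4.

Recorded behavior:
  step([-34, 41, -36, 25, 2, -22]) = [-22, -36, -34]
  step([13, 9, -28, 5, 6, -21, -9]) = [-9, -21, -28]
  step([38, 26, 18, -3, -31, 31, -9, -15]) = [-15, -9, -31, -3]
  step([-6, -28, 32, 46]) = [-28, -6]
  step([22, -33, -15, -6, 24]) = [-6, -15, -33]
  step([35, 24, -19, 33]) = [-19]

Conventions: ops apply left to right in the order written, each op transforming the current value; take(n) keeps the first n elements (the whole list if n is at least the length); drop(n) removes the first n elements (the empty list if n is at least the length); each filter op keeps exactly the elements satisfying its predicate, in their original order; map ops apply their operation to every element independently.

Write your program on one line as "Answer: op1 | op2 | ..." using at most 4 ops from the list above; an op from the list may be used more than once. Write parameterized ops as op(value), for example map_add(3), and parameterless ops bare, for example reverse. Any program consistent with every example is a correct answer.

filter_lt(9) | reverse | filter_lt(-2)

Check, running the answer program on each example:
  [-34, 41, -36, 25, 2, -22] -> [-34, -36, 2, -22] -> [-22, 2, -36, -34] -> [-22, -36, -34]
  [13, 9, -28, 5, 6, -21, -9] -> [-28, 5, 6, -21, -9] -> [-9, -21, 6, 5, -28] -> [-9, -21, -28]
  [38, 26, 18, -3, -31, 31, -9, -15] -> [-3, -31, -9, -15] -> [-15, -9, -31, -3] -> [-15, -9, -31, -3]
  [-6, -28, 32, 46] -> [-6, -28] -> [-28, -6] -> [-28, -6]
  [22, -33, -15, -6, 24] -> [-33, -15, -6] -> [-6, -15, -33] -> [-6, -15, -33]
  [35, 24, -19, 33] -> [-19] -> [-19] -> [-19]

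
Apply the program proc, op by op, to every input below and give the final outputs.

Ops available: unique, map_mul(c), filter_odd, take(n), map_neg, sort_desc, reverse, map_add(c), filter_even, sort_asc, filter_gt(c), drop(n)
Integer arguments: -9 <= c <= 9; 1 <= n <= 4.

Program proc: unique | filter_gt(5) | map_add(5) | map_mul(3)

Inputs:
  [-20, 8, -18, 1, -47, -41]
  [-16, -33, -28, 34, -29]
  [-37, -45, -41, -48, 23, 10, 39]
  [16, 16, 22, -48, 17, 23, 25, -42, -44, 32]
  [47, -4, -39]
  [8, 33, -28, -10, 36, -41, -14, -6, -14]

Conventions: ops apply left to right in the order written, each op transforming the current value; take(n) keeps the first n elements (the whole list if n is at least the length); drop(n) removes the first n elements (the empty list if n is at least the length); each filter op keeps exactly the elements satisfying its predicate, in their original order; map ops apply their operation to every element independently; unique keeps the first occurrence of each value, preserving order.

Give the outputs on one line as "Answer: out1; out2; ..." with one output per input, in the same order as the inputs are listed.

[39]; [117]; [84, 45, 132]; [63, 81, 66, 84, 90, 111]; [156]; [39, 114, 123]

Execution, op by op:
  [-20, 8, -18, 1, -47, -41] -> [-20, 8, -18, 1, -47, -41] -> [8] -> [13] -> [39]
  [-16, -33, -28, 34, -29] -> [-16, -33, -28, 34, -29] -> [34] -> [39] -> [117]
  [-37, -45, -41, -48, 23, 10, 39] -> [-37, -45, -41, -48, 23, 10, 39] -> [23, 10, 39] -> [28, 15, 44] -> [84, 45, 132]
  [16, 16, 22, -48, 17, 23, 25, -42, -44, 32] -> [16, 22, -48, 17, 23, 25, -42, -44, 32] -> [16, 22, 17, 23, 25, 32] -> [21, 27, 22, 28, 30, 37] -> [63, 81, 66, 84, 90, 111]
  [47, -4, -39] -> [47, -4, -39] -> [47] -> [52] -> [156]
  [8, 33, -28, -10, 36, -41, -14, -6, -14] -> [8, 33, -28, -10, 36, -41, -14, -6] -> [8, 33, 36] -> [13, 38, 41] -> [39, 114, 123]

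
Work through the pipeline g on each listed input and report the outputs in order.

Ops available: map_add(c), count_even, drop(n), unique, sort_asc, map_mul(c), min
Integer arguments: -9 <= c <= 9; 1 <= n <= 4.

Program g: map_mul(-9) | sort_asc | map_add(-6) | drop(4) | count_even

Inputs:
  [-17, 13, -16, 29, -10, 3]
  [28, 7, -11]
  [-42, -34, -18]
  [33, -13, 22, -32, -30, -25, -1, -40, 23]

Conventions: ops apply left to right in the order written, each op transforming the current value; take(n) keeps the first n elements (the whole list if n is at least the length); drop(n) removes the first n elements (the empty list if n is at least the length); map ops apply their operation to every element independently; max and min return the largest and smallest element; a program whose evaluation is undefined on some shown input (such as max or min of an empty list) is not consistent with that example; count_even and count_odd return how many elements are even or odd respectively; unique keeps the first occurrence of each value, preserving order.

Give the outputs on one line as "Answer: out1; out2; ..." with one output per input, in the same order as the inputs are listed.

1; 0; 0; 3

Execution, op by op:
  [-17, 13, -16, 29, -10, 3] -> [153, -117, 144, -261, 90, -27] -> [-261, -117, -27, 90, 144, 153] -> [-267, -123, -33, 84, 138, 147] -> [138, 147] -> 1
  [28, 7, -11] -> [-252, -63, 99] -> [-252, -63, 99] -> [-258, -69, 93] -> [] -> 0
  [-42, -34, -18] -> [378, 306, 162] -> [162, 306, 378] -> [156, 300, 372] -> [] -> 0
  [33, -13, 22, -32, -30, -25, -1, -40, 23] -> [-297, 117, -198, 288, 270, 225, 9, 360, -207] -> [-297, -207, -198, 9, 117, 225, 270, 288, 360] -> [-303, -213, -204, 3, 111, 219, 264, 282, 354] -> [111, 219, 264, 282, 354] -> 3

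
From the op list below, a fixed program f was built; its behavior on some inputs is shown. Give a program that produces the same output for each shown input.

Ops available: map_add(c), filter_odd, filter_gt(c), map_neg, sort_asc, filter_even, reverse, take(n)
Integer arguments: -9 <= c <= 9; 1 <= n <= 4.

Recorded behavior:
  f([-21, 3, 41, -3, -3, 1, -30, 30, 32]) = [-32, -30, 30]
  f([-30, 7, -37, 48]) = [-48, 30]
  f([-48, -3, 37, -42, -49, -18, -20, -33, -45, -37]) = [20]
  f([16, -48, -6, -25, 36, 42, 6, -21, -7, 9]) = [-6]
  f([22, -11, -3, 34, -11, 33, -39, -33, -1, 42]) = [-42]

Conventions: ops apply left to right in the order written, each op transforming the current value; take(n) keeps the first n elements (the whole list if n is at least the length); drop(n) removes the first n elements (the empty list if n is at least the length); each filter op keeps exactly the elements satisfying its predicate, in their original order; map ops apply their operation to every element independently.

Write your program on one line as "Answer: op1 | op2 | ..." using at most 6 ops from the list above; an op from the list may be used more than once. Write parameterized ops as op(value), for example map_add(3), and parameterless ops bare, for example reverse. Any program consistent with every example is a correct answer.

reverse | take(4) | filter_even | sort_asc | map_neg | sort_asc

Check, running the answer program on each example:
  [-21, 3, 41, -3, -3, 1, -30, 30, 32] -> [32, 30, -30, 1, -3, -3, 41, 3, -21] -> [32, 30, -30, 1] -> [32, 30, -30] -> [-30, 30, 32] -> [30, -30, -32] -> [-32, -30, 30]
  [-30, 7, -37, 48] -> [48, -37, 7, -30] -> [48, -37, 7, -30] -> [48, -30] -> [-30, 48] -> [30, -48] -> [-48, 30]
  [-48, -3, 37, -42, -49, -18, -20, -33, -45, -37] -> [-37, -45, -33, -20, -18, -49, -42, 37, -3, -48] -> [-37, -45, -33, -20] -> [-20] -> [-20] -> [20] -> [20]
  [16, -48, -6, -25, 36, 42, 6, -21, -7, 9] -> [9, -7, -21, 6, 42, 36, -25, -6, -48, 16] -> [9, -7, -21, 6] -> [6] -> [6] -> [-6] -> [-6]
  [22, -11, -3, 34, -11, 33, -39, -33, -1, 42] -> [42, -1, -33, -39, 33, -11, 34, -3, -11, 22] -> [42, -1, -33, -39] -> [42] -> [42] -> [-42] -> [-42]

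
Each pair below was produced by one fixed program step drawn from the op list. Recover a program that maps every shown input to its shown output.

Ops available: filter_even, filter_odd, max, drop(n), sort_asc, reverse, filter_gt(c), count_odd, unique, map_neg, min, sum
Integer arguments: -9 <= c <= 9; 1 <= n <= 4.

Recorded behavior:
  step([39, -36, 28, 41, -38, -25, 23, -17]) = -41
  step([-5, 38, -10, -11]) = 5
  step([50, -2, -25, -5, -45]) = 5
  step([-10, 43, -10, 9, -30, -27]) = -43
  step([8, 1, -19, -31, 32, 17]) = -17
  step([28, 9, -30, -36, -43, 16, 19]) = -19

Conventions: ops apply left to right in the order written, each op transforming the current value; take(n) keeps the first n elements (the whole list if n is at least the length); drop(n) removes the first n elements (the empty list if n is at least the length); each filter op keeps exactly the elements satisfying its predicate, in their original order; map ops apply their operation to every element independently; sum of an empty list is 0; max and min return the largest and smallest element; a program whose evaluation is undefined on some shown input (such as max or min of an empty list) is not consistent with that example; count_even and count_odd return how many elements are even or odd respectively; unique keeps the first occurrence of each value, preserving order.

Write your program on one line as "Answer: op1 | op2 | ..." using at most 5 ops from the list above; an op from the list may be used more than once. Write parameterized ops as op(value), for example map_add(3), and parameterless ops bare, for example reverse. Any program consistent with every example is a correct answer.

filter_odd | reverse | map_neg | min

Check, running the answer program on each example:
  [39, -36, 28, 41, -38, -25, 23, -17] -> [39, 41, -25, 23, -17] -> [-17, 23, -25, 41, 39] -> [17, -23, 25, -41, -39] -> -41
  [-5, 38, -10, -11] -> [-5, -11] -> [-11, -5] -> [11, 5] -> 5
  [50, -2, -25, -5, -45] -> [-25, -5, -45] -> [-45, -5, -25] -> [45, 5, 25] -> 5
  [-10, 43, -10, 9, -30, -27] -> [43, 9, -27] -> [-27, 9, 43] -> [27, -9, -43] -> -43
  [8, 1, -19, -31, 32, 17] -> [1, -19, -31, 17] -> [17, -31, -19, 1] -> [-17, 31, 19, -1] -> -17
  [28, 9, -30, -36, -43, 16, 19] -> [9, -43, 19] -> [19, -43, 9] -> [-19, 43, -9] -> -19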